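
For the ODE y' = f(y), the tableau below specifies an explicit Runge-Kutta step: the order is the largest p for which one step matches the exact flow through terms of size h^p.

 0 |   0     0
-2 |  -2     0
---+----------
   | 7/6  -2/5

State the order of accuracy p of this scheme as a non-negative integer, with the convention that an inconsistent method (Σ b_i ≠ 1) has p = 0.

b = (7/6, -2/5)
c = (0, -2)
Σ b_i: 7/6·1 + (-2/5)·1 = 23/30 ≠ 1 ⇒ order 0.

0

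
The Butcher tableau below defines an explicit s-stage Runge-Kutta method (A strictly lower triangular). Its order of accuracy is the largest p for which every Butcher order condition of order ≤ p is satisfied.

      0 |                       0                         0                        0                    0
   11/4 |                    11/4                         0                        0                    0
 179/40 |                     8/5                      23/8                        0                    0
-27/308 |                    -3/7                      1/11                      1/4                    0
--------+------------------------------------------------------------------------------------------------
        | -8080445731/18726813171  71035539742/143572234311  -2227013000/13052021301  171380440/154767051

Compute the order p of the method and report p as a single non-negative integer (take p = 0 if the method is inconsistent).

b = (-8080445731/18726813171, 71035539742/143572234311, -2227013000/13052021301, 171380440/154767051)
c = (0, 11/4, 179/40, -27/308)
Ac = (0, 0, 253/32, 219/160)
Σ b_i: (-8080445731/18726813171)·1 + 71035539742/143572234311·1 + (-2227013000/13052021301)·1 + 171380440/154767051·1 = 1 ✓
b·c: 71035539742/143572234311·11/4 + (-2227013000/13052021301)·179/40 + 171380440/154767051·(-27/308) = 1/2 ✓
b·c²: 71035539742/143572234311·121/16 + (-2227013000/13052021301)·32041/1600 + 171380440/154767051·729/94864 = 1/3 ✓
b·Ac: (-2227013000/13052021301)·253/32 + 171380440/154767051·219/160 = 1/6 ✓
b·c³: 71035539742/143572234311·1331/64 + (-2227013000/13052021301)·5735339/64000 + 171380440/154767051·(-19683/29218112) = -4662402823145/932179144512 ≠ 1/4 ⇒ order 3.
b·(c∘Ac): (-2227013000/13052021301)·45287/1280 + 171380440/154767051·(-5913/49280) = -10185227881/1650848544 ≠ 1/8
b·Ac²: (-2227013000/13052021301)·2783/128 + 171380440/154767051·36441/6400 = 21422526367/8254242720 ≠ 1/12
b·A²c: 171380440/154767051·253/128 = 5419906415/2476272816 ≠ 1/24

3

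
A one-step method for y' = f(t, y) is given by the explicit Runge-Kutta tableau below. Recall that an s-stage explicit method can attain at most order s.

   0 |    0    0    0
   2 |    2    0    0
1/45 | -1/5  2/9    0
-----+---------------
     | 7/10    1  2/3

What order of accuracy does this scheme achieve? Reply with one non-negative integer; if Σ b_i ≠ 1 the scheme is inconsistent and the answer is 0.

b = (7/10, 1, 2/3)
c = (0, 2, 1/45)
Ac = (0, 0, 4/9)
Σ b_i: 7/10·1 + 1·1 + 2/3·1 = 71/30 ≠ 1 ⇒ order 0.

0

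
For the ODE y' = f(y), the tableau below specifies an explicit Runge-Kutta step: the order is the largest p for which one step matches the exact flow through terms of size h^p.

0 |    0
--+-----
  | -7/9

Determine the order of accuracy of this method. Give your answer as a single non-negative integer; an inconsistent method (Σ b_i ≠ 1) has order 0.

0

b = (-7/9)
c = (0)
Σ b_i: (-7/9)·1 = -7/9 ≠ 1 ⇒ order 0.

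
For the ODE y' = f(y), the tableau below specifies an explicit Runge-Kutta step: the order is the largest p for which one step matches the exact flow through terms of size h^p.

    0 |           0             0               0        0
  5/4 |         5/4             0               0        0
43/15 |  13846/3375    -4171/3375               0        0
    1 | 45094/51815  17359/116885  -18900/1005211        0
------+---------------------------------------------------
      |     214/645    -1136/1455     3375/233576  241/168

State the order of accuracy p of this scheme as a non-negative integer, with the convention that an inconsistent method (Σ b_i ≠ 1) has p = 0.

4

b = (214/645, -1136/1455, 3375/233576, 241/168)
c = (0, 5/4, 43/15, 1)
Ac = (0, 0, -4171/2700, 127/964)
Σ b_i: 214/645·1 + (-1136/1455)·1 + 3375/233576·1 + 241/168·1 = 1 ✓
b·c: (-1136/1455)·5/4 + 3375/233576·43/15 + 241/168·1 = 1/2 ✓
b·c²: (-1136/1455)·25/16 + 3375/233576·1849/225 + 241/168·1 = 1/3 ✓
b·Ac: 3375/233576·(-4171/2700) + 241/168·127/964 = 1/6 ✓
b·c³: (-1136/1455)·125/64 + 3375/233576·79507/3375 + 241/168·1 = 1/4 ✓
b·(c∘Ac): 3375/233576·(-179353/40500) + 241/168·127/964 = 1/8 ✓
b·Ac²: 3375/233576·(-4171/2160) + 241/168·299/3856 = 1/12 ✓
b·A²c: 241/168·7/241 = 1/24 ✓; 4 stages ⇒ order 4.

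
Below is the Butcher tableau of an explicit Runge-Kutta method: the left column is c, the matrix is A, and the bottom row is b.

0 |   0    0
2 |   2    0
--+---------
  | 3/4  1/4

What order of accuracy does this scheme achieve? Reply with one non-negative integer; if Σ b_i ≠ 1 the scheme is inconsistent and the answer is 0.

2

b = (3/4, 1/4)
c = (0, 2)
Σ b_i: 3/4·1 + 1/4·1 = 1 ✓
b·c: 1/4·2 = 1/2 ✓; 2 stages ⇒ order 2.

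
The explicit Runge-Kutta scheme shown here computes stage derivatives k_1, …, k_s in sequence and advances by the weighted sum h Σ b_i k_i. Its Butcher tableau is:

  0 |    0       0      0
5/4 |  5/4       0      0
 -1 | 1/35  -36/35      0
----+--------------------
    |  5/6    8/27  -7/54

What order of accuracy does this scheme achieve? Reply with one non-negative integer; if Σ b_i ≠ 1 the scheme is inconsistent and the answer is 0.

3

b = (5/6, 8/27, -7/54)
c = (0, 5/4, -1)
Ac = (0, 0, -9/7)
Σ b_i: 5/6·1 + 8/27·1 + (-7/54)·1 = 1 ✓
b·c: 8/27·5/4 + (-7/54)·(-1) = 1/2 ✓
b·c²: 8/27·25/16 + (-7/54)·1 = 1/3 ✓
b·Ac: (-7/54)·(-9/7) = 1/6 ✓; 3 stages ⇒ order 3.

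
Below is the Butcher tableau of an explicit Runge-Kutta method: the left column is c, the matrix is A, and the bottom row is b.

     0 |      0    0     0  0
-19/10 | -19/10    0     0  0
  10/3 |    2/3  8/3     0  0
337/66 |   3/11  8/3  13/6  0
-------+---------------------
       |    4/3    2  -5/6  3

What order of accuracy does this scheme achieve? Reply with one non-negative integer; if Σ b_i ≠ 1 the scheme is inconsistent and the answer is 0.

0

b = (4/3, 2, -5/6, 3)
c = (0, -19/10, 10/3, 337/66)
Ac = (0, 0, -76/15, 97/45)
Σ b_i: 4/3·1 + 2·1 + (-5/6)·1 + 3·1 = 11/2 ≠ 1 ⇒ order 0.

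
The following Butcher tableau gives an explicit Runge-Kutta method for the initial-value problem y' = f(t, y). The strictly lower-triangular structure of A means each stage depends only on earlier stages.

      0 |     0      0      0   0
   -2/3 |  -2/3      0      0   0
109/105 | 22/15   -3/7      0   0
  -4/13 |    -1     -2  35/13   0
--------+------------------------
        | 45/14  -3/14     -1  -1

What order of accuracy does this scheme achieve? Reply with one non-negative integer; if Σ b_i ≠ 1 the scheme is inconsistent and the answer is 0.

1

b = (45/14, -3/14, -1, -1)
c = (0, -2/3, 109/105, -4/13)
Ac = (0, 0, 2/7, 161/39)
Σ b_i: 45/14·1 + (-3/14)·1 + (-1)·1 + (-1)·1 = 1 ✓
b·c: (-3/14)·(-2/3) + (-1)·109/105 + (-1)·(-4/13) = -802/1365 ≠ 1/2 ⇒ order 1.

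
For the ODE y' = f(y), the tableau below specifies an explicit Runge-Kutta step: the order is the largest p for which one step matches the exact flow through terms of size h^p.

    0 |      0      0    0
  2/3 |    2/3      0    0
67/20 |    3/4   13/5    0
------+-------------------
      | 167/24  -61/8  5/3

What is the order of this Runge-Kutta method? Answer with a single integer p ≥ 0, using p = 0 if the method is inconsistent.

2

b = (167/24, -61/8, 5/3)
c = (0, 2/3, 67/20)
Ac = (0, 0, 26/15)
Σ b_i: 167/24·1 + (-61/8)·1 + 5/3·1 = 1 ✓
b·c: (-61/8)·2/3 + 5/3·67/20 = 1/2 ✓
b·c²: (-61/8)·4/9 + 5/3·4489/400 = 11027/720 ≠ 1/3 ⇒ order 2.
b·Ac: 5/3·26/15 = 26/9 ≠ 1/6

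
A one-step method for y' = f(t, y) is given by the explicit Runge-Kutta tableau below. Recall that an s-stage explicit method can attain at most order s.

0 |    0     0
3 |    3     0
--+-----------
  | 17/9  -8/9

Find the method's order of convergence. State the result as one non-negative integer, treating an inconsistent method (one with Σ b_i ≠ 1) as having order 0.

b = (17/9, -8/9)
c = (0, 3)
Σ b_i: 17/9·1 + (-8/9)·1 = 1 ✓
b·c: (-8/9)·3 = -8/3 ≠ 1/2 ⇒ order 1.

1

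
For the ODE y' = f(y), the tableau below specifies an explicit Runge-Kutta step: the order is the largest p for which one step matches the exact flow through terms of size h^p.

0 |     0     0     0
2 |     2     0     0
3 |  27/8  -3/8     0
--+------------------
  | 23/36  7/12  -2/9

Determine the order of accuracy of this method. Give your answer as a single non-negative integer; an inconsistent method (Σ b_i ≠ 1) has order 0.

3

b = (23/36, 7/12, -2/9)
c = (0, 2, 3)
Ac = (0, 0, -3/4)
Σ b_i: 23/36·1 + 7/12·1 + (-2/9)·1 = 1 ✓
b·c: 7/12·2 + (-2/9)·3 = 1/2 ✓
b·c²: 7/12·4 + (-2/9)·9 = 1/3 ✓
b·Ac: (-2/9)·(-3/4) = 1/6 ✓; 3 stages ⇒ order 3.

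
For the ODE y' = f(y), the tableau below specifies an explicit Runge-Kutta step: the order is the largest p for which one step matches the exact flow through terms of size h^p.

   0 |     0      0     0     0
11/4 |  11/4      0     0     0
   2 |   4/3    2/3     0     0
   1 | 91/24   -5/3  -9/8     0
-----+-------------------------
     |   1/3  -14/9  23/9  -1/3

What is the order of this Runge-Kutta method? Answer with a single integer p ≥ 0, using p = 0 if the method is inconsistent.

b = (1/3, -14/9, 23/9, -1/3)
c = (0, 11/4, 2, 1)
Ac = (0, 0, 11/6, -41/6)
Σ b_i: 1/3·1 + (-14/9)·1 + 23/9·1 + (-1/3)·1 = 1 ✓
b·c: (-14/9)·11/4 + 23/9·2 + (-1/3)·1 = 1/2 ✓
b·c²: (-14/9)·121/16 + 23/9·4 + (-1/3)·1 = -15/8 ≠ 1/3 ⇒ order 2.
b·Ac: 23/9·11/6 + (-1/3)·(-41/6) = 188/27 ≠ 1/6

2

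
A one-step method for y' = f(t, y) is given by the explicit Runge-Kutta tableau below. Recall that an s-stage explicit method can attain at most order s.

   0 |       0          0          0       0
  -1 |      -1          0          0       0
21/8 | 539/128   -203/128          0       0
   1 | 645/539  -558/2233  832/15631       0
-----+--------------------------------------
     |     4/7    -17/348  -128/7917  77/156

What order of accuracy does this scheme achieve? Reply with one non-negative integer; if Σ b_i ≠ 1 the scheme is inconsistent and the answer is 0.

b = (4/7, -17/348, -128/7917, 77/156)
c = (0, -1, 21/8, 1)
Ac = (0, 0, 203/128, 30/77)
Σ b_i: 4/7·1 + (-17/348)·1 + (-128/7917)·1 + 77/156·1 = 1 ✓
b·c: (-17/348)·(-1) + (-128/7917)·21/8 + 77/156·1 = 1/2 ✓
b·c²: (-17/348)·1 + (-128/7917)·441/64 + 77/156·1 = 1/3 ✓
b·Ac: (-128/7917)·203/128 + 77/156·30/77 = 1/6 ✓
b·c³: (-17/348)·(-1) + (-128/7917)·9261/512 + 77/156·1 = 1/4 ✓
b·(c∘Ac): (-128/7917)·4263/1024 + 77/156·30/77 = 1/8 ✓
b·Ac²: (-128/7917)·(-203/128) + 77/156·9/77 = 1/12 ✓
b·A²c: 77/156·13/154 = 1/24 ✓; 4 stages ⇒ order 4.

4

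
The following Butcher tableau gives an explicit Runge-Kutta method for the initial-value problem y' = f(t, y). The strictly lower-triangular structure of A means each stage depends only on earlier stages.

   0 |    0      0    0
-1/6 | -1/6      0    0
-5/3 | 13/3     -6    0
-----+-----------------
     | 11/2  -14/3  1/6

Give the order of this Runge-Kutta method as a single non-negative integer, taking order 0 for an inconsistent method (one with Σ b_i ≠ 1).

3

b = (11/2, -14/3, 1/6)
c = (0, -1/6, -5/3)
Ac = (0, 0, 1)
Σ b_i: 11/2·1 + (-14/3)·1 + 1/6·1 = 1 ✓
b·c: (-14/3)·(-1/6) + 1/6·(-5/3) = 1/2 ✓
b·c²: (-14/3)·1/36 + 1/6·25/9 = 1/3 ✓
b·Ac: 1/6·1 = 1/6 ✓; 3 stages ⇒ order 3.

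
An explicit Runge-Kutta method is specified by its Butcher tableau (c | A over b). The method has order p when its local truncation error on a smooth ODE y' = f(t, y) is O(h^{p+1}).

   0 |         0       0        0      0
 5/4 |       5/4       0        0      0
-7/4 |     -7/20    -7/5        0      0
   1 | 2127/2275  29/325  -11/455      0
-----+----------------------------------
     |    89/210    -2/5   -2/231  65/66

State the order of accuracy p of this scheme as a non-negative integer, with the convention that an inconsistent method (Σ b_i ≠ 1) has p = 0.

4

b = (89/210, -2/5, -2/231, 65/66)
c = (0, 5/4, -7/4, 1)
Ac = (0, 0, -7/4, 2/13)
Σ b_i: 89/210·1 + (-2/5)·1 + (-2/231)·1 + 65/66·1 = 1 ✓
b·c: (-2/5)·5/4 + (-2/231)·(-7/4) + 65/66·1 = 1/2 ✓
b·c²: (-2/5)·25/16 + (-2/231)·49/16 + 65/66·1 = 1/3 ✓
b·Ac: (-2/231)·(-7/4) + 65/66·2/13 = 1/6 ✓
b·c³: (-2/5)·125/64 + (-2/231)·(-343/64) + 65/66·1 = 1/4 ✓
b·(c∘Ac): (-2/231)·49/16 + 65/66·2/13 = 1/8 ✓
b·Ac²: (-2/231)·(-35/16) + 65/66·17/260 = 1/12 ✓
b·A²c: 65/66·11/260 = 1/24 ✓; 4 stages ⇒ order 4.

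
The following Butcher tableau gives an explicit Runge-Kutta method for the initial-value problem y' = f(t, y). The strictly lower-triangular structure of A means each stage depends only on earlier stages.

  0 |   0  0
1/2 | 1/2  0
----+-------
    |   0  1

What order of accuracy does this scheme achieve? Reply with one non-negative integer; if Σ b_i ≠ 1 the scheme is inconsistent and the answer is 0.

b = (0, 1)
c = (0, 1/2)
Σ b_i: 1·1 = 1 ✓
b·c: 1·1/2 = 1/2 ✓; 2 stages ⇒ order 2.

2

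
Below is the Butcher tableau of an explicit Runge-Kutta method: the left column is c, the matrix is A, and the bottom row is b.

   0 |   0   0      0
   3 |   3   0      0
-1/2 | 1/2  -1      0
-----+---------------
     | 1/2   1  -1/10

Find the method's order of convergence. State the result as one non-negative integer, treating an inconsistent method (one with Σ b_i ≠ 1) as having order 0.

b = (1/2, 1, -1/10)
c = (0, 3, -1/2)
Ac = (0, 0, -3)
Σ b_i: 1/2·1 + 1·1 + (-1/10)·1 = 7/5 ≠ 1 ⇒ order 0.

0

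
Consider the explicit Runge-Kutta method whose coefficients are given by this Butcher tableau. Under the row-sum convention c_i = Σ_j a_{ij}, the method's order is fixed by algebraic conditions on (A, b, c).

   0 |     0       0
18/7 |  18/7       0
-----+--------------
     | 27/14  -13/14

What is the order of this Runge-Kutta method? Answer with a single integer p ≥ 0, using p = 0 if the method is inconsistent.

1

b = (27/14, -13/14)
c = (0, 18/7)
Σ b_i: 27/14·1 + (-13/14)·1 = 1 ✓
b·c: (-13/14)·18/7 = -117/49 ≠ 1/2 ⇒ order 1.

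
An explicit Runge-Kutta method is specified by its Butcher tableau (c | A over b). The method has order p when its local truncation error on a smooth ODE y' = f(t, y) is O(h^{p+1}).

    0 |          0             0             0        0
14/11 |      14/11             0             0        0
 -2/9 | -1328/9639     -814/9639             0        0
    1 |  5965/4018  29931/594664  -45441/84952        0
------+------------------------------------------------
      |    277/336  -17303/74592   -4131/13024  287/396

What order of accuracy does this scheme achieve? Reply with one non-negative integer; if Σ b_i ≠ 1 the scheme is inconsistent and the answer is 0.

b = (277/336, -17303/74592, -4131/13024, 287/396)
c = (0, 14/11, -2/9, 1)
Ac = (0, 0, -148/1377, 15/82)
Σ b_i: 277/336·1 + (-17303/74592)·1 + (-4131/13024)·1 + 287/396·1 = 1 ✓
b·c: (-17303/74592)·14/11 + (-4131/13024)·(-2/9) + 287/396·1 = 1/2 ✓
b·c²: (-17303/74592)·196/121 + (-4131/13024)·4/81 + 287/396·1 = 1/3 ✓
b·Ac: (-4131/13024)·(-148/1377) + 287/396·15/82 = 1/6 ✓
b·c³: (-17303/74592)·2744/1331 + (-4131/13024)·(-8/729) + 287/396·1 = 1/4 ✓
b·(c∘Ac): (-4131/13024)·296/12393 + 287/396·15/82 = 1/8 ✓
b·Ac²: (-4131/13024)·(-2072/15147) + 287/396·174/3157 = 1/12 ✓
b·A²c: 287/396·33/574 = 1/24 ✓; 4 stages ⇒ order 4.

4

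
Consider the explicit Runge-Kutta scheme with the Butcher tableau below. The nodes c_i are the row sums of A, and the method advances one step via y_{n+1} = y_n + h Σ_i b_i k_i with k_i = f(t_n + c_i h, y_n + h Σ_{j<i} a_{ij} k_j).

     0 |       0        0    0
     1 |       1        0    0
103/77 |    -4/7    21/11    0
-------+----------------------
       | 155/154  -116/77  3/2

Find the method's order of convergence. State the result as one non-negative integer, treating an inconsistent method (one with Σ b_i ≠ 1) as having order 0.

b = (155/154, -116/77, 3/2)
c = (0, 1, 103/77)
Ac = (0, 0, 21/11)
Σ b_i: 155/154·1 + (-116/77)·1 + 3/2·1 = 1 ✓
b·c: (-116/77)·1 + 3/2·103/77 = 1/2 ✓
b·c²: (-116/77)·1 + 3/2·10609/5929 = 13963/11858 ≠ 1/3 ⇒ order 2.
b·Ac: 3/2·21/11 = 63/22 ≠ 1/6

2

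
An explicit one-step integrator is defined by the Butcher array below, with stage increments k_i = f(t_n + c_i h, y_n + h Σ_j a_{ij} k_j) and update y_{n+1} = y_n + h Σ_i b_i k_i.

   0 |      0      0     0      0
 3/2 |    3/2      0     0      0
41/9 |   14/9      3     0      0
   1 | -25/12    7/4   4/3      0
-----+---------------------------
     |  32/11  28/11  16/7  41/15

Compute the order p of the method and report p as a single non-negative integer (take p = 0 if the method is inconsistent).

0

b = (32/11, 28/11, 16/7, 41/15)
c = (0, 3/2, 41/9, 1)
Ac = (0, 0, 9/2, 1879/216)
Σ b_i: 32/11·1 + 28/11·1 + 16/7·1 + 41/15·1 = 12097/1155 ≠ 1 ⇒ order 0.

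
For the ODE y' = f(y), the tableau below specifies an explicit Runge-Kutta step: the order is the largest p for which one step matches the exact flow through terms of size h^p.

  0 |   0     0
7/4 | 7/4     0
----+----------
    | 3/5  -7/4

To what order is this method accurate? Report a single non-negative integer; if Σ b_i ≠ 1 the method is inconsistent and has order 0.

0

b = (3/5, -7/4)
c = (0, 7/4)
Σ b_i: 3/5·1 + (-7/4)·1 = -23/20 ≠ 1 ⇒ order 0.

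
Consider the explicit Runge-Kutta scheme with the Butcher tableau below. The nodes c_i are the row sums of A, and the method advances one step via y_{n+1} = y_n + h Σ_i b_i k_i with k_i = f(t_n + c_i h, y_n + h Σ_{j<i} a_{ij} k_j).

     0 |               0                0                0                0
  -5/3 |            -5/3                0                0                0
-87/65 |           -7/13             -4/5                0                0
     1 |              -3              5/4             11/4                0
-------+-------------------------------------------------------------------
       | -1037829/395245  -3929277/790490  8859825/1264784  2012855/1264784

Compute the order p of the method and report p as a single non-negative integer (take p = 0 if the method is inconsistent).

3

b = (-1037829/395245, -3929277/790490, 8859825/1264784, 2012855/1264784)
c = (0, -5/3, -87/65, 1)
Ac = (0, 0, 4/3, -1124/195)
Σ b_i: (-1037829/395245)·1 + (-3929277/790490)·1 + 8859825/1264784·1 + 2012855/1264784·1 = 1 ✓
b·c: (-3929277/790490)·(-5/3) + 8859825/1264784·(-87/65) + 2012855/1264784·1 = 1/2 ✓
b·c²: (-3929277/790490)·25/9 + 8859825/1264784·7569/4225 + 2012855/1264784·1 = 1/3 ✓
b·Ac: 8859825/1264784·4/3 + 2012855/1264784·(-1124/195) = 1/6 ✓
b·c³: (-3929277/790490)·(-125/27) + 8859825/1264784·(-658503/274625) + 2012855/1264784·1 = 722057507/92487330 ≠ 1/4 ⇒ order 3.
b·(c∘Ac): 8859825/1264784·(-116/65) + 2012855/1264784·(-1124/195) = -10280131/474294 ≠ 1/8
b·Ac²: 8859825/1264784·(-20/9) + 2012855/1264784·319364/38025 = -203503439/92487330 ≠ 1/12
b·A²c: 2012855/1264784·11/3 = 22141405/3794352 ≠ 1/24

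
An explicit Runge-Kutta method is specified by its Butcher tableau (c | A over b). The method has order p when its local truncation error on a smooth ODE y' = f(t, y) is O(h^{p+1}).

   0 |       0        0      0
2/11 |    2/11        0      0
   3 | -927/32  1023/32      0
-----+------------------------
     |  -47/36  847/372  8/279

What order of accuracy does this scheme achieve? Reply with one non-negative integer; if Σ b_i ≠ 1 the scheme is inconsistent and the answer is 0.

3

b = (-47/36, 847/372, 8/279)
c = (0, 2/11, 3)
Ac = (0, 0, 93/16)
Σ b_i: (-47/36)·1 + 847/372·1 + 8/279·1 = 1 ✓
b·c: 847/372·2/11 + 8/279·3 = 1/2 ✓
b·c²: 847/372·4/121 + 8/279·9 = 1/3 ✓
b·Ac: 8/279·93/16 = 1/6 ✓; 3 stages ⇒ order 3.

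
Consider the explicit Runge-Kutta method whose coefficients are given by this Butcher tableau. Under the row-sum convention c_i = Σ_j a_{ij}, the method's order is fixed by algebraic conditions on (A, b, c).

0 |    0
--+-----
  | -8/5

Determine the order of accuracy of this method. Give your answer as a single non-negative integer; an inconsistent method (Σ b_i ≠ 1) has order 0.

0

b = (-8/5)
c = (0)
Σ b_i: (-8/5)·1 = -8/5 ≠ 1 ⇒ order 0.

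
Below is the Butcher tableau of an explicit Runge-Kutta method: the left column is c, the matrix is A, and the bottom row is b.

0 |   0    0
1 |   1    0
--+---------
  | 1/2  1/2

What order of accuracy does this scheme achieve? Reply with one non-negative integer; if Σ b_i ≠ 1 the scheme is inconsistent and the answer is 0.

b = (1/2, 1/2)
c = (0, 1)
Σ b_i: 1/2·1 + 1/2·1 = 1 ✓
b·c: 1/2·1 = 1/2 ✓; 2 stages ⇒ order 2.

2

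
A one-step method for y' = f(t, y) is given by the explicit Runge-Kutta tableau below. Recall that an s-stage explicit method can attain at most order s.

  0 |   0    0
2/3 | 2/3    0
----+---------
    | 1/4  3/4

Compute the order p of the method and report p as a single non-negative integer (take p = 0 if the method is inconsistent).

2

b = (1/4, 3/4)
c = (0, 2/3)
Σ b_i: 1/4·1 + 3/4·1 = 1 ✓
b·c: 3/4·2/3 = 1/2 ✓; 2 stages ⇒ order 2.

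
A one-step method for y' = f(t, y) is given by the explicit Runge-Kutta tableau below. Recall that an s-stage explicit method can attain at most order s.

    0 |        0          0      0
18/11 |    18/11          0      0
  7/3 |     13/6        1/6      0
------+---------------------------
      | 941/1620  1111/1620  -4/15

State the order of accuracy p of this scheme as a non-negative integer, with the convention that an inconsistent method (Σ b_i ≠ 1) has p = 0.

b = (941/1620, 1111/1620, -4/15)
c = (0, 18/11, 7/3)
Ac = (0, 0, 3/11)
Σ b_i: 941/1620·1 + 1111/1620·1 + (-4/15)·1 = 1 ✓
b·c: 1111/1620·18/11 + (-4/15)·7/3 = 1/2 ✓
b·c²: 1111/1620·324/121 + (-4/15)·49/9 = 571/1485 ≠ 1/3 ⇒ order 2.
b·Ac: (-4/15)·3/11 = -4/55 ≠ 1/6

2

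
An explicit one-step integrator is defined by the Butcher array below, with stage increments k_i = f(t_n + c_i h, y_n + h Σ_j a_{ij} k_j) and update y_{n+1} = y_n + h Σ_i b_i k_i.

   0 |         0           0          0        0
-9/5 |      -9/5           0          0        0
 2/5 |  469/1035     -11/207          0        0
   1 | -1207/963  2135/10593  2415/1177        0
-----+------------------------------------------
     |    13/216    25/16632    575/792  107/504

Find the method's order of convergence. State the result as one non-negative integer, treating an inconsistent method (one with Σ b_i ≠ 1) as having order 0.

b = (13/216, 25/16632, 575/792, 107/504)
c = (0, -9/5, 2/5, 1)
Ac = (0, 0, 11/115, 49/107)
Σ b_i: 13/216·1 + 25/16632·1 + 575/792·1 + 107/504·1 = 1 ✓
b·c: 25/16632·(-9/5) + 575/792·2/5 + 107/504·1 = 1/2 ✓
b·c²: 25/16632·81/25 + 575/792·4/25 + 107/504·1 = 1/3 ✓
b·Ac: 575/792·11/115 + 107/504·49/107 = 1/6 ✓
b·c³: 25/16632·(-729/125) + 575/792·8/125 + 107/504·1 = 1/4 ✓
b·(c∘Ac): 575/792·22/575 + 107/504·49/107 = 1/8 ✓
b·Ac²: 575/792·(-99/575) + 107/504·105/107 = 1/12 ✓
b·A²c: 107/504·21/107 = 1/24 ✓; 4 stages ⇒ order 4.

4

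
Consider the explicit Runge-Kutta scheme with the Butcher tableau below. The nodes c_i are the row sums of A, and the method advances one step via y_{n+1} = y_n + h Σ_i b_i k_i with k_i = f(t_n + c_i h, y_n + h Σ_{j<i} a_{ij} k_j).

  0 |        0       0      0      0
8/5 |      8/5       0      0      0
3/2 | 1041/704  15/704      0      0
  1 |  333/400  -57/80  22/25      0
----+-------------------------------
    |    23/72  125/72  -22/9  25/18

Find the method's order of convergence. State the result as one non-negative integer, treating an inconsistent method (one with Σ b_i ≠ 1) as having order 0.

b = (23/72, 125/72, -22/9, 25/18)
c = (0, 8/5, 3/2, 1)
Ac = (0, 0, 3/88, 9/50)
Σ b_i: 23/72·1 + 125/72·1 + (-22/9)·1 + 25/18·1 = 1 ✓
b·c: 125/72·8/5 + (-22/9)·3/2 + 25/18·1 = 1/2 ✓
b·c²: 125/72·64/25 + (-22/9)·9/4 + 25/18·1 = 1/3 ✓
b·Ac: (-22/9)·3/88 + 25/18·9/50 = 1/6 ✓
b·c³: 125/72·512/125 + (-22/9)·27/8 + 25/18·1 = 1/4 ✓
b·(c∘Ac): (-22/9)·9/176 + 25/18·9/50 = 1/8 ✓
b·Ac²: (-22/9)·3/55 + 25/18·39/250 = 1/12 ✓
b·A²c: 25/18·3/100 = 1/24 ✓; 4 stages ⇒ order 4.

4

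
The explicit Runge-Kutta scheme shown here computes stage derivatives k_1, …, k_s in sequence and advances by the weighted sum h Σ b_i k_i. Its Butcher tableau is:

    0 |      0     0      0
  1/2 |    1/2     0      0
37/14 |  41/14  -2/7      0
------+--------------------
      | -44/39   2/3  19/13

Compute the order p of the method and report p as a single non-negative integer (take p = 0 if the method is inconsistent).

1

b = (-44/39, 2/3, 19/13)
c = (0, 1/2, 37/14)
Ac = (0, 0, -1/7)
Σ b_i: (-44/39)·1 + 2/3·1 + 19/13·1 = 1 ✓
b·c: 2/3·1/2 + 19/13·37/14 = 2291/546 ≠ 1/2 ⇒ order 1.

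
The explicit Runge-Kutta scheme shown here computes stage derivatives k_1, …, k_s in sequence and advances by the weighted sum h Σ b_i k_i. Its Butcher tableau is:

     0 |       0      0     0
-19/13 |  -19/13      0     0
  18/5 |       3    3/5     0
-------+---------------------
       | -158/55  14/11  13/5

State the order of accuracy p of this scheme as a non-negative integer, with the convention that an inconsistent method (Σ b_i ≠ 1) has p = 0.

b = (-158/55, 14/11, 13/5)
c = (0, -19/13, 18/5)
Ac = (0, 0, -57/65)
Σ b_i: (-158/55)·1 + 14/11·1 + 13/5·1 = 1 ✓
b·c: 14/11·(-19/13) + 13/5·18/5 = 26812/3575 ≠ 1/2 ⇒ order 1.

1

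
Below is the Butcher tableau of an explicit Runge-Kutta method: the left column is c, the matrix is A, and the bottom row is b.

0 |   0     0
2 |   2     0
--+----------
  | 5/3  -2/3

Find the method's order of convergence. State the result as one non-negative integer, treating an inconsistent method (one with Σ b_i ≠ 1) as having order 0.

b = (5/3, -2/3)
c = (0, 2)
Σ b_i: 5/3·1 + (-2/3)·1 = 1 ✓
b·c: (-2/3)·2 = -4/3 ≠ 1/2 ⇒ order 1.

1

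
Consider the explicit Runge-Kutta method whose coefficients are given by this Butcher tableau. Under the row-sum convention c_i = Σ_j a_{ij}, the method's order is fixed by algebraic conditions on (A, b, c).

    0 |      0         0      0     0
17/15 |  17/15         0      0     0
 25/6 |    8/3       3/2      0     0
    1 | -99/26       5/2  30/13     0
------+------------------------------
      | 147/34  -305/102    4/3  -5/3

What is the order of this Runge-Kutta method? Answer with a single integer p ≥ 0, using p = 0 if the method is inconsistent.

b = (147/34, -305/102, 4/3, -5/3)
c = (0, 17/15, 25/6, 1)
Ac = (0, 0, 17/10, 971/78)
Σ b_i: 147/34·1 + (-305/102)·1 + 4/3·1 + (-5/3)·1 = 1 ✓
b·c: (-305/102)·17/15 + 4/3·25/6 + (-5/3)·1 = 1/2 ✓
b·c²: (-305/102)·289/225 + 4/3·625/36 + (-5/3)·1 = 4763/270 ≠ 1/3 ⇒ order 2.
b·Ac: 4/3·17/10 + (-5/3)·971/78 = -21623/1170 ≠ 1/6

2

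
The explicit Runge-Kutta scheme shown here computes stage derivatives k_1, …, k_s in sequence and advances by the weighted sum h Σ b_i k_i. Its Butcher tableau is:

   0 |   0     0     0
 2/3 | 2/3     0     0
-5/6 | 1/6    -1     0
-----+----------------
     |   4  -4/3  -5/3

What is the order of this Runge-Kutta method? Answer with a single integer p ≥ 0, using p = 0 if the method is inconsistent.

2

b = (4, -4/3, -5/3)
c = (0, 2/3, -5/6)
Ac = (0, 0, -2/3)
Σ b_i: 4·1 + (-4/3)·1 + (-5/3)·1 = 1 ✓
b·c: (-4/3)·2/3 + (-5/3)·(-5/6) = 1/2 ✓
b·c²: (-4/3)·4/9 + (-5/3)·25/36 = -7/4 ≠ 1/3 ⇒ order 2.
b·Ac: (-5/3)·(-2/3) = 10/9 ≠ 1/6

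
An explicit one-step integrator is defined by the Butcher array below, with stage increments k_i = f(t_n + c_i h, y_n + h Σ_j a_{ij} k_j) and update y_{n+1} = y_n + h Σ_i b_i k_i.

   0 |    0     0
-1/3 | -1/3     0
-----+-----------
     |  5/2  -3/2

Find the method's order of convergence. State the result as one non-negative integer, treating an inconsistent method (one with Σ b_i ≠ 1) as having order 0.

b = (5/2, -3/2)
c = (0, -1/3)
Σ b_i: 5/2·1 + (-3/2)·1 = 1 ✓
b·c: (-3/2)·(-1/3) = 1/2 ✓; 2 stages ⇒ order 2.

2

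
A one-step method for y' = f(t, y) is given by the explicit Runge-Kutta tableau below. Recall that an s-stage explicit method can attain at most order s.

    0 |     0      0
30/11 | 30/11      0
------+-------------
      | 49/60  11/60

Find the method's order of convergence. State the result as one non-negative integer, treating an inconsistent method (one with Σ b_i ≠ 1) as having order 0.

2

b = (49/60, 11/60)
c = (0, 30/11)
Σ b_i: 49/60·1 + 11/60·1 = 1 ✓
b·c: 11/60·30/11 = 1/2 ✓; 2 stages ⇒ order 2.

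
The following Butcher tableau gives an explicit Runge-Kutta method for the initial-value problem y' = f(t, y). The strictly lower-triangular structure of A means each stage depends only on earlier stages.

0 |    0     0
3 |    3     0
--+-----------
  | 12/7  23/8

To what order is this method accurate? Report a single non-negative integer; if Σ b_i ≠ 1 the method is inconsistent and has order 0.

b = (12/7, 23/8)
c = (0, 3)
Σ b_i: 12/7·1 + 23/8·1 = 257/56 ≠ 1 ⇒ order 0.

0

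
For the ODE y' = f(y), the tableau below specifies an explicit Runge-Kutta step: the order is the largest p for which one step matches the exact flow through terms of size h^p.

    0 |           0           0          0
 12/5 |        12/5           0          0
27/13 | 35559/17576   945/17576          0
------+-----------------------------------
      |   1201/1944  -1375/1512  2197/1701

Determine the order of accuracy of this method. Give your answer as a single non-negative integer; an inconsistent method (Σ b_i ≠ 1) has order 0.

3

b = (1201/1944, -1375/1512, 2197/1701)
c = (0, 12/5, 27/13)
Ac = (0, 0, 567/4394)
Σ b_i: 1201/1944·1 + (-1375/1512)·1 + 2197/1701·1 = 1 ✓
b·c: (-1375/1512)·12/5 + 2197/1701·27/13 = 1/2 ✓
b·c²: (-1375/1512)·144/25 + 2197/1701·729/169 = 1/3 ✓
b·Ac: 2197/1701·567/4394 = 1/6 ✓; 3 stages ⇒ order 3.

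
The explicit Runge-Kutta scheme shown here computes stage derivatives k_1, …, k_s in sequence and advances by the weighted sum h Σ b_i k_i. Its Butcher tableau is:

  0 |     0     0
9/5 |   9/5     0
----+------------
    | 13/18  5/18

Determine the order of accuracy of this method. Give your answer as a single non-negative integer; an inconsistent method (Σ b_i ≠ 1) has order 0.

b = (13/18, 5/18)
c = (0, 9/5)
Σ b_i: 13/18·1 + 5/18·1 = 1 ✓
b·c: 5/18·9/5 = 1/2 ✓; 2 stages ⇒ order 2.

2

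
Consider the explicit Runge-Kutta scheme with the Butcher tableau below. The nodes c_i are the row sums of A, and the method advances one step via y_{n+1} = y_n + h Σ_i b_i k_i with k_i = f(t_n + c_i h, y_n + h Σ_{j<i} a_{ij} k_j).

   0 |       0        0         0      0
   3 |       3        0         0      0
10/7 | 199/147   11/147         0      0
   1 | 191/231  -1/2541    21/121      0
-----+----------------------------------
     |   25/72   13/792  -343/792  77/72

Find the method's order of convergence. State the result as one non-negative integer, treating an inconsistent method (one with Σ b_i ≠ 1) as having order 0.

4

b = (25/72, 13/792, -343/792, 77/72)
c = (0, 3, 10/7, 1)
Ac = (0, 0, 11/49, 19/77)
Σ b_i: 25/72·1 + 13/792·1 + (-343/792)·1 + 77/72·1 = 1 ✓
b·c: 13/792·3 + (-343/792)·10/7 + 77/72·1 = 1/2 ✓
b·c²: 13/792·9 + (-343/792)·100/49 + 77/72·1 = 1/3 ✓
b·Ac: (-343/792)·11/49 + 77/72·19/77 = 1/6 ✓
b·c³: 13/792·27 + (-343/792)·1000/343 + 77/72·1 = 1/4 ✓
b·(c∘Ac): (-343/792)·110/343 + 77/72·19/77 = 1/8 ✓
b·Ac²: (-343/792)·33/49 + 77/72·27/77 = 1/12 ✓
b·A²c: 77/72·3/77 = 1/24 ✓; 4 stages ⇒ order 4.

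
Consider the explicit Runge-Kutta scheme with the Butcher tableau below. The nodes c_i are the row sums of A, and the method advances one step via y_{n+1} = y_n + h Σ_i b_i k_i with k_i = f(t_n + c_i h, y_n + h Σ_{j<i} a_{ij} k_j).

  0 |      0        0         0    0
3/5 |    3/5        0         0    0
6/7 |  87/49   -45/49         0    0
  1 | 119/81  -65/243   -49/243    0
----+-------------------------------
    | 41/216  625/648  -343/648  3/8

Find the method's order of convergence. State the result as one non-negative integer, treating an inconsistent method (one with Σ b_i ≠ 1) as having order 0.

b = (41/216, 625/648, -343/648, 3/8)
c = (0, 3/5, 6/7, 1)
Ac = (0, 0, -27/49, -1/3)
Σ b_i: 41/216·1 + 625/648·1 + (-343/648)·1 + 3/8·1 = 1 ✓
b·c: 625/648·3/5 + (-343/648)·6/7 + 3/8·1 = 1/2 ✓
b·c²: 625/648·9/25 + (-343/648)·36/49 + 3/8·1 = 1/3 ✓
b·Ac: (-343/648)·(-27/49) + 3/8·(-1/3) = 1/6 ✓
b·c³: 625/648·27/125 + (-343/648)·216/343 + 3/8·1 = 1/4 ✓
b·(c∘Ac): (-343/648)·(-162/343) + 3/8·(-1/3) = 1/8 ✓
b·Ac²: (-343/648)·(-81/245) + 3/8·(-11/45) = 1/12 ✓
b·A²c: 3/8·1/9 = 1/24 ✓; 4 stages ⇒ order 4.

4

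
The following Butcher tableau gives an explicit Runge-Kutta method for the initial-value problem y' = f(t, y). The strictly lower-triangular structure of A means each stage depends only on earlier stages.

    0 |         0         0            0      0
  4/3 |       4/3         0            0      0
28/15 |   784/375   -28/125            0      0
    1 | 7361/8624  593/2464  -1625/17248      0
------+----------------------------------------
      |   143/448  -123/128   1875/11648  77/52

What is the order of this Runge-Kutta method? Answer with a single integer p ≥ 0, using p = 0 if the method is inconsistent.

b = (143/448, -123/128, 1875/11648, 77/52)
c = (0, 4/3, 28/15, 1)
Ac = (0, 0, -112/375, 67/462)
Σ b_i: 143/448·1 + (-123/128)·1 + 1875/11648·1 + 77/52·1 = 1 ✓
b·c: (-123/128)·4/3 + 1875/11648·28/15 + 77/52·1 = 1/2 ✓
b·c²: (-123/128)·16/9 + 1875/11648·784/225 + 77/52·1 = 1/3 ✓
b·Ac: 1875/11648·(-112/375) + 77/52·67/462 = 1/6 ✓
b·c³: (-123/128)·64/27 + 1875/11648·21952/3375 + 77/52·1 = 1/4 ✓
b·(c∘Ac): 1875/11648·(-3136/5625) + 77/52·67/462 = 1/8 ✓
b·Ac²: 1875/11648·(-448/1125) + 77/52·23/231 = 1/12 ✓
b·A²c: 77/52·13/462 = 1/24 ✓; 4 stages ⇒ order 4.

4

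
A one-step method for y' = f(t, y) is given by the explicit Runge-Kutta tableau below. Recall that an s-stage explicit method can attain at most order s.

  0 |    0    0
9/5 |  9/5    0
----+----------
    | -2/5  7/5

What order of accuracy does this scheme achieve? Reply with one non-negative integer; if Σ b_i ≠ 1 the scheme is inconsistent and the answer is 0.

1

b = (-2/5, 7/5)
c = (0, 9/5)
Σ b_i: (-2/5)·1 + 7/5·1 = 1 ✓
b·c: 7/5·9/5 = 63/25 ≠ 1/2 ⇒ order 1.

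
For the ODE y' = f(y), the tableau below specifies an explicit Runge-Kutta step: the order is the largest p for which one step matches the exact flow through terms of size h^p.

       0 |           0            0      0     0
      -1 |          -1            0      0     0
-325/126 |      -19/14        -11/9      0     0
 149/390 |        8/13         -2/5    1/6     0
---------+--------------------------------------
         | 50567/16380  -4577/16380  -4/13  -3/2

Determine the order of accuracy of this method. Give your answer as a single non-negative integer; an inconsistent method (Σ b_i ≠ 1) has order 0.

2

b = (50567/16380, -4577/16380, -4/13, -3/2)
c = (0, -1, -325/126, 149/390)
Ac = (0, 0, 11/9, -113/3780)
Σ b_i: 50567/16380·1 + (-4577/16380)·1 + (-4/13)·1 + (-3/2)·1 = 1 ✓
b·c: (-4577/16380)·(-1) + (-4/13)·(-325/126) + (-3/2)·149/390 = 1/2 ✓
b·c²: (-4577/16380)·1 + (-4/13)·105625/15876 + (-3/2)·22201/152100 = -341482553/134152200 ≠ 1/3 ⇒ order 2.
b·Ac: (-4/13)·11/9 + (-3/2)·(-113/3780) = -3617/10920 ≠ 1/6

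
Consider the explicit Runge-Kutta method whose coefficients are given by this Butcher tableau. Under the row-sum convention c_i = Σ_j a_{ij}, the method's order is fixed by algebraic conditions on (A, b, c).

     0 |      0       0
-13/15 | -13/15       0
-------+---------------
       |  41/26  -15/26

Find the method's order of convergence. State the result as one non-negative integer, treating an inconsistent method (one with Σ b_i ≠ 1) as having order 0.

2

b = (41/26, -15/26)
c = (0, -13/15)
Σ b_i: 41/26·1 + (-15/26)·1 = 1 ✓
b·c: (-15/26)·(-13/15) = 1/2 ✓; 2 stages ⇒ order 2.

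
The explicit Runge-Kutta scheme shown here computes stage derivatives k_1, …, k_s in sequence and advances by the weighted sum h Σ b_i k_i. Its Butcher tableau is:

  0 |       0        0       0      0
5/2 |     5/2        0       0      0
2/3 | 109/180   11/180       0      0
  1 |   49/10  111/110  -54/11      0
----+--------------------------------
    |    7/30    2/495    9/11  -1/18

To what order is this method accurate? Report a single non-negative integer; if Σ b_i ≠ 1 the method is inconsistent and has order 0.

b = (7/30, 2/495, 9/11, -1/18)
c = (0, 5/2, 2/3, 1)
Ac = (0, 0, 11/72, -3/4)
Σ b_i: 7/30·1 + 2/495·1 + 9/11·1 + (-1/18)·1 = 1 ✓
b·c: 2/495·5/2 + 9/11·2/3 + (-1/18)·1 = 1/2 ✓
b·c²: 2/495·25/4 + 9/11·4/9 + (-1/18)·1 = 1/3 ✓
b·Ac: 9/11·11/72 + (-1/18)·(-3/4) = 1/6 ✓
b·c³: 2/495·125/8 + 9/11·8/27 + (-1/18)·1 = 1/4 ✓
b·(c∘Ac): 9/11·11/108 + (-1/18)·(-3/4) = 1/8 ✓
b·Ac²: 9/11·55/144 + (-1/18)·33/8 = 1/12 ✓
b·A²c: (-1/18)·(-3/4) = 1/24 ✓; 4 stages ⇒ order 4.

4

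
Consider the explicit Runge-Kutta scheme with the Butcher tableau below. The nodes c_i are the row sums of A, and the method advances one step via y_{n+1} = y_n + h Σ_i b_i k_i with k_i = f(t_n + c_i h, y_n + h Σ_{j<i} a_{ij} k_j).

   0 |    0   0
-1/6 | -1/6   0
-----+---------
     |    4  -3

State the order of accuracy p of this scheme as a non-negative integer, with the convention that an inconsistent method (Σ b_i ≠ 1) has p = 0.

2

b = (4, -3)
c = (0, -1/6)
Σ b_i: 4·1 + (-3)·1 = 1 ✓
b·c: (-3)·(-1/6) = 1/2 ✓; 2 stages ⇒ order 2.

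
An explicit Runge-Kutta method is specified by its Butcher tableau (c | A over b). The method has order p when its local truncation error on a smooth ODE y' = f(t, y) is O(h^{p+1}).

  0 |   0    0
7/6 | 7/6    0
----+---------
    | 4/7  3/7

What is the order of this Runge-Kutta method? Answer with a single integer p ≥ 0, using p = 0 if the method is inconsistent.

b = (4/7, 3/7)
c = (0, 7/6)
Σ b_i: 4/7·1 + 3/7·1 = 1 ✓
b·c: 3/7·7/6 = 1/2 ✓; 2 stages ⇒ order 2.

2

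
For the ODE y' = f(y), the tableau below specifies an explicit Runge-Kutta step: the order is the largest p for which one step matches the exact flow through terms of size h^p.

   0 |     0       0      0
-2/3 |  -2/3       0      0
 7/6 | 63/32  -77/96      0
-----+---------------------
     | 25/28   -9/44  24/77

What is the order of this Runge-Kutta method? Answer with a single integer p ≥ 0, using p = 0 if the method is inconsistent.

b = (25/28, -9/44, 24/77)
c = (0, -2/3, 7/6)
Ac = (0, 0, 77/144)
Σ b_i: 25/28·1 + (-9/44)·1 + 24/77·1 = 1 ✓
b·c: (-9/44)·(-2/3) + 24/77·7/6 = 1/2 ✓
b·c²: (-9/44)·4/9 + 24/77·49/36 = 1/3 ✓
b·Ac: 24/77·77/144 = 1/6 ✓; 3 stages ⇒ order 3.

3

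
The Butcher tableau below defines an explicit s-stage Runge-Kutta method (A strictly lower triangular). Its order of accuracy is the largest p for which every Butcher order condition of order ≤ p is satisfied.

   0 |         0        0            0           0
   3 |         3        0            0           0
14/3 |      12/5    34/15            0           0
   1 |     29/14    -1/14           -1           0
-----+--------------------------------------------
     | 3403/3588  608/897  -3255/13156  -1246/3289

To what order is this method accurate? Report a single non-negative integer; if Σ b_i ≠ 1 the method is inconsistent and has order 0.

3

b = (3403/3588, 608/897, -3255/13156, -1246/3289)
c = (0, 3, 14/3, 1)
Ac = (0, 0, 34/5, -205/42)
Σ b_i: 3403/3588·1 + 608/897·1 + (-3255/13156)·1 + (-1246/3289)·1 = 1 ✓
b·c: 608/897·3 + (-3255/13156)·14/3 + (-1246/3289)·1 = 1/2 ✓
b·c²: 608/897·9 + (-3255/13156)·196/9 + (-1246/3289)·1 = 1/3 ✓
b·Ac: (-3255/13156)·34/5 + (-1246/3289)·(-205/42) = 1/6 ✓
b·c³: 608/897·27 + (-3255/13156)·2744/27 + (-1246/3289)·1 = -19436/2691 ≠ 1/4 ⇒ order 3.
b·(c∘Ac): (-3255/13156)·476/15 + (-1246/3289)·(-205/42) = -5384/897 ≠ 1/8
b·Ac²: (-3255/13156)·102/5 + (-1246/3289)·(-2825/126) = 204041/59202 ≠ 1/12
b·A²c: (-1246/3289)·(-34/5) = 42364/16445 ≠ 1/24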